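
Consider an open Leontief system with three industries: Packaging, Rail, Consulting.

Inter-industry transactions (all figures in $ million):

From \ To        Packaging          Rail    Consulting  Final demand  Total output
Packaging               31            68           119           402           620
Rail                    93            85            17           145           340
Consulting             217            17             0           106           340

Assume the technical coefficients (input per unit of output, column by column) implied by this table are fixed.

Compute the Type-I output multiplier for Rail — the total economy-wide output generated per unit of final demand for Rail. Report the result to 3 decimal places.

Technical coefficients a_ij = z_ij / X_j:
  a_11 = 31/620 = 0.05, a_21 = 93/620 = 0.15, a_31 = 217/620 = 0.35
  a_12 = 68/340 = 0.20, a_22 = 85/340 = 0.25, a_32 = 17/340 = 0.05
  a_13 = 119/340 = 0.35, a_23 = 17/340 = 0.05, a_33 = 0/340 = 0.00
I − A =
  [   0.95    -0.20    -0.35]
  [  -0.15     0.75    -0.05]
  [  -0.35    -0.05     1.00]
Cofactors of I−A, C_ij = (−1)^(i+j)·(minor ij) (rows/columns in the sector order above):
  C_11 = (0.75)(1.00) − (-0.05)(-0.05) = 0.7475
  C_12 = −[(-0.15)(1.00) − (-0.05)(-0.35)] = 0.1675
  C_13 = (-0.15)(-0.05) − (0.75)(-0.35) = 0.2700
  C_21 = −[(-0.20)(1.00) − (-0.35)(-0.05)] = 0.2175
  C_22 = (0.95)(1.00) − (-0.35)(-0.35) = 0.8275
  C_23 = −[(0.95)(-0.05) − (-0.20)(-0.35)] = 0.1175
  C_31 = (-0.20)(-0.05) − (-0.35)(0.75) = 0.2725
  C_32 = −[(0.95)(-0.05) − (-0.35)(-0.15)] = 0.1000
  C_33 = (0.95)(0.75) − (-0.20)(-0.15) = 0.6825
det(I−A) = Σ_j (I−A)_1j·C_1j = (0.95)(0.7475) + (-0.20)(0.1675) + (-0.35)(0.2700) = 0.582125
adj(I−A) = Cᵀ =
  [ 0.7475   0.2175   0.2725]
  [ 0.1675   0.8275   0.1000]
  [ 0.2700   0.1175   0.6825]
(I − A)⁻¹ = adj(I−A) / det(I−A) ≈
  [   1.2841     0.3736     0.4681]
  [   0.2877     1.4215     0.1718]
  [   0.4638     0.2018     1.1724]
The output multiplier for sector j is the column-j sum of the Leontief inverse (I − A)⁻¹ = adj(I−A) / det(I−A).
Column 2 of adj(I−A): (0.2175, 0.8275, 0.1175); det(I−A) = 0.582125.
m_2 = (0.2175 + 0.8275 + 0.1175) / 0.582125 = 1.1625 / 0.582125 ≈ 1.997.

m_2 = 1.997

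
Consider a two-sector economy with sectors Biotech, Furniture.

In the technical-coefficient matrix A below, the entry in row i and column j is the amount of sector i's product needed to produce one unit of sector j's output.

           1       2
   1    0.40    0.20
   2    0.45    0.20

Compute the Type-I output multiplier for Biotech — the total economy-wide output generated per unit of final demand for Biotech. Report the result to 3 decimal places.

m_1 = 3.205

I − A =
  [   0.60    -0.20]
  [  -0.45     0.80]
det(I−A) = (0.60)(0.80) − (-0.20)(-0.45) = 0.3900
adj(I−A) = [[0.80, 0.20], [0.45, 0.60]]
(I − A)⁻¹ = adj(I−A) / det(I−A) ≈
  [   2.0513     0.5128]
  [   1.1538     1.5385]
The output multiplier for sector j is the column-j sum of the Leontief inverse (I − A)⁻¹ = adj(I−A) / det(I−A).
Column 1 of adj(I−A): (0.80, 0.45); det(I−A) = 0.3900.
m_1 = (0.80 + 0.45) / 0.3900 = 1.25 / 0.3900 ≈ 3.205.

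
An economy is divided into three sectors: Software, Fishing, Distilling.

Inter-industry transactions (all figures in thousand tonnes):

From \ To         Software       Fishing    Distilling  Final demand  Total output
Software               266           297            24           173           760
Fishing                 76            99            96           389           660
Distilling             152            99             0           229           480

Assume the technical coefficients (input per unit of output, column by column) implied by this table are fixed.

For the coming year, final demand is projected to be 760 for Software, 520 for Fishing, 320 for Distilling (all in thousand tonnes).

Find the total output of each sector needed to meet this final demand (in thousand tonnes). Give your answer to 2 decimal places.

Technical coefficients a_ij = z_ij / X_j:
  a_SS = 266/760 = 0.35, a_FS = 76/760 = 0.10, a_DS = 152/760 = 0.20
  a_SF = 297/660 = 0.45, a_FF = 99/660 = 0.15, a_DF = 99/660 = 0.15
  a_SD = 24/480 = 0.05, a_FD = 96/480 = 0.20, a_DD = 0/480 = 0.00
I − A =
  [   0.65    -0.45    -0.05]
  [  -0.10     0.85    -0.20]
  [  -0.20    -0.15     1.00]
Cofactors of I−A, C_ij = (−1)^(i+j)·(minor ij) (rows/columns in the sector order above):
  C_11 = (0.85)(1.00) − (-0.20)(-0.15) = 0.8200
  C_12 = −[(-0.10)(1.00) − (-0.20)(-0.20)] = 0.1400
  C_13 = (-0.10)(-0.15) − (0.85)(-0.20) = 0.1850
  C_21 = −[(-0.45)(1.00) − (-0.05)(-0.15)] = 0.4575
  C_22 = (0.65)(1.00) − (-0.05)(-0.20) = 0.6400
  C_23 = −[(0.65)(-0.15) − (-0.45)(-0.20)] = 0.1875
  C_31 = (-0.45)(-0.20) − (-0.05)(0.85) = 0.1325
  C_32 = −[(0.65)(-0.20) − (-0.05)(-0.10)] = 0.1350
  C_33 = (0.65)(0.85) − (-0.45)(-0.10) = 0.5075
det(I−A) = Σ_j (I−A)_1j·C_1j = (0.65)(0.8200) + (-0.45)(0.1400) + (-0.05)(0.1850) = 0.46075
adj(I−A) = Cᵀ =
  [ 0.8200   0.4575   0.1325]
  [ 0.1400   0.6400   0.1350]
  [ 0.1850   0.1875   0.5075]
(I − A)⁻¹ = adj(I−A) / det(I−A) ≈
  [   1.7797     0.9929     0.2876]
  [   0.3039     1.3890     0.2930]
  [   0.4015     0.4069     1.1015]
x = (I − A)⁻¹ d = adj(I−A)·d / det(I−A), with det(I−A) = 0.46075:
  x_S = (0.8200·760 + 0.4575·520 + 0.1325·320) / 0.46075 = 903.50 / 0.46075 ≈ 1960.93
  x_F = (0.1400·760 + 0.6400·520 + 0.1350·320) / 0.46075 = 482.40 / 0.46075 ≈ 1046.99
  x_D = (0.1850·760 + 0.1875·520 + 0.5075·320) / 0.46075 = 400.50 / 0.46075 ≈ 869.23

x_S = 1960.93, x_F = 1046.99, x_D = 869.23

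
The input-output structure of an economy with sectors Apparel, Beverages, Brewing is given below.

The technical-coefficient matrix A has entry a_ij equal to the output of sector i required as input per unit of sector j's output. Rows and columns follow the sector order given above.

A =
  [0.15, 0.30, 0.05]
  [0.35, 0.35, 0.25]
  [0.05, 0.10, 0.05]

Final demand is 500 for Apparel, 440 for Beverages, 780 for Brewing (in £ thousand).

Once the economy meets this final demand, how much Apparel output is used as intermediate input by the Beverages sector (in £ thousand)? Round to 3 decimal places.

I − A =
  [   0.85    -0.30    -0.05]
  [  -0.35     0.65    -0.25]
  [  -0.05    -0.10     0.95]
Cofactors of I−A, C_ij = (−1)^(i+j)·(minor ij) (rows/columns in the sector order above):
  C_11 = (0.65)(0.95) − (-0.25)(-0.10) = 0.5925
  C_12 = −[(-0.35)(0.95) − (-0.25)(-0.05)] = 0.3450
  C_13 = (-0.35)(-0.10) − (0.65)(-0.05) = 0.0675
  C_21 = −[(-0.30)(0.95) − (-0.05)(-0.10)] = 0.2900
  C_22 = (0.85)(0.95) − (-0.05)(-0.05) = 0.8050
  C_23 = −[(0.85)(-0.10) − (-0.30)(-0.05)] = 0.1000
  C_31 = (-0.30)(-0.25) − (-0.05)(0.65) = 0.1075
  C_32 = −[(0.85)(-0.25) − (-0.05)(-0.35)] = 0.2300
  C_33 = (0.85)(0.65) − (-0.30)(-0.35) = 0.4475
det(I−A) = Σ_j (I−A)_1j·C_1j = (0.85)(0.5925) + (-0.30)(0.3450) + (-0.05)(0.0675) = 0.39675
adj(I−A) = Cᵀ =
  [ 0.5925   0.2900   0.1075]
  [ 0.3450   0.8050   0.2300]
  [ 0.0675   0.1000   0.4475]
(I − A)⁻¹ = adj(I−A) / det(I−A) ≈
  [   1.4934     0.7309     0.2710]
  [   0.8696     2.0290     0.5797]
  [   0.1701     0.2520     1.1279]
First solve x = (I − A)⁻¹ d = adj(I−A)·d / det(I−A); in particular x_2 = (0.3450·500 + 0.8050·440 + 0.2300·780) / 0.39675 = 706.10 / 0.39675 ≈ 1779.71014.
Intermediate flow from 1 to 2: z_12 = a_12 · x_2 = 0.30 × 706.10 / 0.39675 = 211.83 / 0.39675 ≈ 533.913.

z_12 = 533.913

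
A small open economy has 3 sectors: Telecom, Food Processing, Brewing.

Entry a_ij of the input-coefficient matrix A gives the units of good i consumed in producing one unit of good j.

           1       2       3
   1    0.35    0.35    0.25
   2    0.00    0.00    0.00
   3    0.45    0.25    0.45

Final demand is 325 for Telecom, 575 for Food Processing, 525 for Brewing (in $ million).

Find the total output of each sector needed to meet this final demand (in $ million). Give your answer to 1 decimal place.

I − A =
  [   0.65    -0.35    -0.25]
  [   0.00     1.00     0.00]
  [  -0.45    -0.25     0.55]
Cofactors of I−A, C_ij = (−1)^(i+j)·(minor ij) (rows/columns in the sector order above):
  C_11 = (1.00)(0.55) − (0.00)(-0.25) = 0.5500
  C_12 = −[(0.00)(0.55) − (0.00)(-0.45)] = 0.0000
  C_13 = (0.00)(-0.25) − (1.00)(-0.45) = 0.4500
  C_21 = −[(-0.35)(0.55) − (-0.25)(-0.25)] = 0.2550
  C_22 = (0.65)(0.55) − (-0.25)(-0.45) = 0.2450
  C_23 = −[(0.65)(-0.25) − (-0.35)(-0.45)] = 0.3200
  C_31 = (-0.35)(0.00) − (-0.25)(1.00) = 0.2500
  C_32 = −[(0.65)(0.00) − (-0.25)(0.00)] = 0.0000
  C_33 = (0.65)(1.00) − (-0.35)(0.00) = 0.6500
det(I−A) = Σ_j (I−A)_1j·C_1j = (0.65)(0.5500) + (-0.35)(0.0000) + (-0.25)(0.4500) = 0.2450
adj(I−A) = Cᵀ =
  [ 0.5500   0.2550   0.2500]
  [ 0.0000   0.2450   0.0000]
  [ 0.4500   0.3200   0.6500]
(I − A)⁻¹ = adj(I−A) / det(I−A) ≈
  [   2.2449     1.0408     1.0204]
  [   0.0000     1.0000     0.0000]
  [   1.8367     1.3061     2.6531]
x = (I − A)⁻¹ d = adj(I−A)·d / det(I−A), with det(I−A) = 0.2450:
  x_1 = (0.5500·325 + 0.2550·575 + 0.2500·525) / 0.2450 = 456.625 / 0.2450 ≈ 1863.8
  x_2 = (0.0000·325 + 0.2450·575 + 0.0000·525) / 0.2450 = 140.875 / 0.2450 = 575.0
  x_3 = (0.4500·325 + 0.3200·575 + 0.6500·525) / 0.2450 = 671.50 / 0.2450 ≈ 2740.8

x_1 = 1863.8, x_2 = 575.0, x_3 = 2740.8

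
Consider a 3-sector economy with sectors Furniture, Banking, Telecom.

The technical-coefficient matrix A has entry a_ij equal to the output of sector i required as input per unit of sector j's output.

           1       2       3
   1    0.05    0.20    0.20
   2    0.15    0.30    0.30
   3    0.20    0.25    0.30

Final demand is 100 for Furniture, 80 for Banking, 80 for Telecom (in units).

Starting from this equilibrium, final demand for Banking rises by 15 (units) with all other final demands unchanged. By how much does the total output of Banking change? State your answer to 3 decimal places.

I − A =
  [   0.95    -0.20    -0.20]
  [  -0.15     0.70    -0.30]
  [  -0.20    -0.25     0.70]
Cofactors of I−A, C_ij = (−1)^(i+j)·(minor ij) (rows/columns in the sector order above):
  C_11 = (0.70)(0.70) − (-0.30)(-0.25) = 0.4150
  C_12 = −[(-0.15)(0.70) − (-0.30)(-0.20)] = 0.1650
  C_13 = (-0.15)(-0.25) − (0.70)(-0.20) = 0.1775
  C_21 = −[(-0.20)(0.70) − (-0.20)(-0.25)] = 0.1900
  C_22 = (0.95)(0.70) − (-0.20)(-0.20) = 0.6250
  C_23 = −[(0.95)(-0.25) − (-0.20)(-0.20)] = 0.2775
  C_31 = (-0.20)(-0.30) − (-0.20)(0.70) = 0.2000
  C_32 = −[(0.95)(-0.30) − (-0.20)(-0.15)] = 0.3150
  C_33 = (0.95)(0.70) − (-0.20)(-0.15) = 0.6350
det(I−A) = Σ_j (I−A)_1j·C_1j = (0.95)(0.4150) + (-0.20)(0.1650) + (-0.20)(0.1775) = 0.32575
adj(I−A) = Cᵀ =
  [ 0.4150   0.1900   0.2000]
  [ 0.1650   0.6250   0.3150]
  [ 0.1775   0.2775   0.6350]
(I − A)⁻¹ = adj(I−A) / det(I−A) ≈
  [   1.2740     0.5833     0.6140]
  [   0.5065     1.9186     0.9670]
  [   0.5449     0.8519     1.9493]
Δx = (I − A)⁻¹ Δd with Δd having +15 in the Banking component and 0 elsewhere.
So Δx_2 = L_22 · (+15), where L_22 = adj(I−A)_22 / det(I−A) = 0.6250 / 0.32575.
Δx_2 = 0.6250 × (+15) / 0.32575 = 9.375 / 0.32575 ≈ 28.780.

Δx_2 = 28.780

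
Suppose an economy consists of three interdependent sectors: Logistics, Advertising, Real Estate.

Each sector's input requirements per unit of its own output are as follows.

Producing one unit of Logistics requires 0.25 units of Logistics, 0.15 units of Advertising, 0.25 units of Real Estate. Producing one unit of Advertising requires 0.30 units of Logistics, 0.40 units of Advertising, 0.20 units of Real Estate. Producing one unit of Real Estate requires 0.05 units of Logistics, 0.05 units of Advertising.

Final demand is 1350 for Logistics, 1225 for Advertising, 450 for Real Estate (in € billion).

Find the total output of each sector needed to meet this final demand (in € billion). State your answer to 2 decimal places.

I − A =
  [   0.75    -0.30    -0.05]
  [  -0.15     0.60    -0.05]
  [  -0.25    -0.20     1.00]
Cofactors of I−A, C_ij = (−1)^(i+j)·(minor ij) (rows/columns in the sector order above):
  C_11 = (0.60)(1.00) − (-0.05)(-0.20) = 0.5900
  C_12 = −[(-0.15)(1.00) − (-0.05)(-0.25)] = 0.1625
  C_13 = (-0.15)(-0.20) − (0.60)(-0.25) = 0.1800
  C_21 = −[(-0.30)(1.00) − (-0.05)(-0.20)] = 0.3100
  C_22 = (0.75)(1.00) − (-0.05)(-0.25) = 0.7375
  C_23 = −[(0.75)(-0.20) − (-0.30)(-0.25)] = 0.2250
  C_31 = (-0.30)(-0.05) − (-0.05)(0.60) = 0.0450
  C_32 = −[(0.75)(-0.05) − (-0.05)(-0.15)] = 0.0450
  C_33 = (0.75)(0.60) − (-0.30)(-0.15) = 0.4050
det(I−A) = Σ_j (I−A)_1j·C_1j = (0.75)(0.5900) + (-0.30)(0.1625) + (-0.05)(0.1800) = 0.38475
adj(I−A) = Cᵀ =
  [ 0.5900   0.3100   0.0450]
  [ 0.1625   0.7375   0.0450]
  [ 0.1800   0.2250   0.4050]
(I − A)⁻¹ = adj(I−A) / det(I−A) ≈
  [   1.5335     0.8057     0.1170]
  [   0.4224     1.9168     0.1170]
  [   0.4678     0.5848     1.0526]
x = (I − A)⁻¹ d = adj(I−A)·d / det(I−A), with det(I−A) = 0.38475:
  x_L = (0.5900·1350 + 0.3100·1225 + 0.0450·450) / 0.38475 = 1196.50 / 0.38475 ≈ 3109.81
  x_A = (0.1625·1350 + 0.7375·1225 + 0.0450·450) / 0.38475 = 1143.0625 / 0.38475 ≈ 2970.92
  x_R = (0.1800·1350 + 0.2250·1225 + 0.4050·450) / 0.38475 = 700.875 / 0.38475 ≈ 1821.64

x_L = 3109.81, x_A = 2970.92, x_R = 1821.64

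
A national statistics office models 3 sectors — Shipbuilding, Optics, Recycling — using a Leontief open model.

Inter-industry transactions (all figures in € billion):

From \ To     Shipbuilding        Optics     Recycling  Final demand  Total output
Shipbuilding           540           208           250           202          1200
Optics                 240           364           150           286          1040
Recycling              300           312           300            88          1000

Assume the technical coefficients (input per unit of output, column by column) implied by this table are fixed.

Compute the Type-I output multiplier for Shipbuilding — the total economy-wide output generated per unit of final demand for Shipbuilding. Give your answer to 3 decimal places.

Technical coefficients a_ij = z_ij / X_j:
  a_11 = 540/1200 = 0.45, a_21 = 240/1200 = 0.20, a_31 = 300/1200 = 0.25
  a_12 = 208/1040 = 0.20, a_22 = 364/1040 = 0.35, a_32 = 312/1040 = 0.30
  a_13 = 250/1000 = 0.25, a_23 = 150/1000 = 0.15, a_33 = 300/1000 = 0.30
I − A =
  [   0.55    -0.20    -0.25]
  [  -0.20     0.65    -0.15]
  [  -0.25    -0.30     0.70]
Cofactors of I−A, C_ij = (−1)^(i+j)·(minor ij) (rows/columns in the sector order above):
  C_11 = (0.65)(0.70) − (-0.15)(-0.30) = 0.4100
  C_12 = −[(-0.20)(0.70) − (-0.15)(-0.25)] = 0.1775
  C_13 = (-0.20)(-0.30) − (0.65)(-0.25) = 0.2225
  C_21 = −[(-0.20)(0.70) − (-0.25)(-0.30)] = 0.2150
  C_22 = (0.55)(0.70) − (-0.25)(-0.25) = 0.3225
  C_23 = −[(0.55)(-0.30) − (-0.20)(-0.25)] = 0.2150
  C_31 = (-0.20)(-0.15) − (-0.25)(0.65) = 0.1925
  C_32 = −[(0.55)(-0.15) − (-0.25)(-0.20)] = 0.1325
  C_33 = (0.55)(0.65) − (-0.20)(-0.20) = 0.3175
det(I−A) = Σ_j (I−A)_1j·C_1j = (0.55)(0.4100) + (-0.20)(0.1775) + (-0.25)(0.2225) = 0.134375
adj(I−A) = Cᵀ =
  [ 0.4100   0.2150   0.1925]
  [ 0.1775   0.3225   0.1325]
  [ 0.2225   0.2150   0.3175]
(I − A)⁻¹ = adj(I−A) / det(I−A) ≈
  [   3.0512     1.6000     1.4326]
  [   1.3209     2.4000     0.9860]
  [   1.6558     1.6000     2.3628]
The output multiplier for sector j is the column-j sum of the Leontief inverse (I − A)⁻¹ = adj(I−A) / det(I−A).
Column 1 of adj(I−A): (0.4100, 0.1775, 0.2225); det(I−A) = 0.134375.
m_1 = (0.4100 + 0.1775 + 0.2225) / 0.134375 = 0.81 / 0.134375 ≈ 6.028.

m_1 = 6.028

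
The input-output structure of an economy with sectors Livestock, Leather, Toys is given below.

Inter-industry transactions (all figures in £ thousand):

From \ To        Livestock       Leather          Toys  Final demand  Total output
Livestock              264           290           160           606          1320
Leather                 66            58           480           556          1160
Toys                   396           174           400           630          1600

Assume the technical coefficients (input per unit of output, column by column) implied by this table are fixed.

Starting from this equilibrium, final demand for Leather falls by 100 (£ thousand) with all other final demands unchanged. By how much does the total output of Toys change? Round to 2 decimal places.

Technical coefficients a_ij = z_ij / X_j:
  a_11 = 264/1320 = 0.20, a_21 = 66/1320 = 0.05, a_31 = 396/1320 = 0.30
  a_12 = 290/1160 = 0.25, a_22 = 58/1160 = 0.05, a_32 = 174/1160 = 0.15
  a_13 = 160/1600 = 0.10, a_23 = 480/1600 = 0.30, a_33 = 400/1600 = 0.25
I − A =
  [   0.80    -0.25    -0.10]
  [  -0.05     0.95    -0.30]
  [  -0.30    -0.15     0.75]
Cofactors of I−A, C_ij = (−1)^(i+j)·(minor ij) (rows/columns in the sector order above):
  C_11 = (0.95)(0.75) − (-0.30)(-0.15) = 0.6675
  C_12 = −[(-0.05)(0.75) − (-0.30)(-0.30)] = 0.1275
  C_13 = (-0.05)(-0.15) − (0.95)(-0.30) = 0.2925
  C_21 = −[(-0.25)(0.75) − (-0.10)(-0.15)] = 0.2025
  C_22 = (0.80)(0.75) − (-0.10)(-0.30) = 0.5700
  C_23 = −[(0.80)(-0.15) − (-0.25)(-0.30)] = 0.1950
  C_31 = (-0.25)(-0.30) − (-0.10)(0.95) = 0.1700
  C_32 = −[(0.80)(-0.30) − (-0.10)(-0.05)] = 0.2450
  C_33 = (0.80)(0.95) − (-0.25)(-0.05) = 0.7475
det(I−A) = Σ_j (I−A)_1j·C_1j = (0.80)(0.6675) + (-0.25)(0.1275) + (-0.10)(0.2925) = 0.472875
adj(I−A) = Cᵀ =
  [ 0.6675   0.2025   0.1700]
  [ 0.1275   0.5700   0.2450]
  [ 0.2925   0.1950   0.7475]
(I − A)⁻¹ = adj(I−A) / det(I−A) ≈
  [   1.4116     0.4282     0.3595]
  [   0.2696     1.2054     0.5181]
  [   0.6186     0.4124     1.5808]
Δx = (I − A)⁻¹ Δd with Δd having -100 in the Leather component and 0 elsewhere.
So Δx_3 = L_32 · (-100), where L_32 = adj(I−A)_32 / det(I−A) = 0.1950 / 0.472875.
Δx_3 = 0.1950 × (-100) / 0.472875 = -19.50 / 0.472875 ≈ -41.24.

Δx_3 = -41.24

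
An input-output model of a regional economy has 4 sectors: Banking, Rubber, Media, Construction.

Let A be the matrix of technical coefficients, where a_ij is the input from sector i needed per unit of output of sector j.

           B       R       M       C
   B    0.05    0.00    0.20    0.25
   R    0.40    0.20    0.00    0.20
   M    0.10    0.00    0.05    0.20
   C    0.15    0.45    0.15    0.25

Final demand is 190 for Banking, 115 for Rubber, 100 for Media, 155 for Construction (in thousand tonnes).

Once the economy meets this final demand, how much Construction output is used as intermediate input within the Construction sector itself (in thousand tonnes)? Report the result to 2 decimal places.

I − A =
  [   0.95     0.00    -0.20    -0.25]
  [  -0.40     0.80     0.00    -0.20]
  [  -0.10     0.00     0.95    -0.20]
  [  -0.15    -0.45    -0.15     0.75]
Compute the cofactors C_ij = (−1)^(i+j)·(3×3 minor ij) of I−A; the adjugate is their transpose:
adj(I−A) = Cᵀ =
  [ 0.460500   0.124875   0.132000   0.222000]
  [ 0.304500   0.588000   0.109500   0.287500]
  [ 0.111000   0.096750   0.409500   0.172000]
  [ 0.297000   0.397125   0.174000   0.706000]
det(I−A) = Σ_j (I−A)_1j·C_1j = (0.95)(0.460500) + (0.00)(0.304500) + (-0.20)(0.111000) + (-0.25)(0.297000) = 0.341025
(I − A)⁻¹ = adj(I−A) / det(I−A) ≈
  [   1.3503     0.3662     0.3871     0.6510]
  [   0.8929     1.7242     0.3211     0.8430]
  [   0.3255     0.2837     1.2008     0.5044]
  [   0.8709     1.1645     0.5102     2.0702]
First solve x = (I − A)⁻¹ d = adj(I−A)·d / det(I−A); in particular x_C = (0.297000·190 + 0.397125·115 + 0.174000·100 + 0.706000·155) / 0.341025 = 228.929375 / 0.341025 ≈ 671.2979.
Intermediate flow from C to C: z_CC = a_CC · x_C = 0.25 × 228.929375 / 0.341025 = 57.23234375 / 0.341025 ≈ 167.82.

z_CC = 167.82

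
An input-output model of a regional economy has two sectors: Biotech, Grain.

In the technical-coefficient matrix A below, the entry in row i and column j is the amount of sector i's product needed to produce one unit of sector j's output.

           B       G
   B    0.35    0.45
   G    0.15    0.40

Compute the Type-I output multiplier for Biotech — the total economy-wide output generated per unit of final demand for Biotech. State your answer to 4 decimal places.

m_B = 2.3256

I − A =
  [   0.65    -0.45]
  [  -0.15     0.60]
det(I−A) = (0.65)(0.60) − (-0.45)(-0.15) = 0.3225
adj(I−A) = [[0.60, 0.45], [0.15, 0.65]]
(I − A)⁻¹ = adj(I−A) / det(I−A) ≈
  [   1.86047     1.39535]
  [   0.46512     2.01550]
The output multiplier for sector j is the column-j sum of the Leontief inverse (I − A)⁻¹ = adj(I−A) / det(I−A).
Column B of adj(I−A): (0.60, 0.15); det(I−A) = 0.3225.
m_B = (0.60 + 0.15) / 0.3225 = 0.75 / 0.3225 ≈ 2.3256.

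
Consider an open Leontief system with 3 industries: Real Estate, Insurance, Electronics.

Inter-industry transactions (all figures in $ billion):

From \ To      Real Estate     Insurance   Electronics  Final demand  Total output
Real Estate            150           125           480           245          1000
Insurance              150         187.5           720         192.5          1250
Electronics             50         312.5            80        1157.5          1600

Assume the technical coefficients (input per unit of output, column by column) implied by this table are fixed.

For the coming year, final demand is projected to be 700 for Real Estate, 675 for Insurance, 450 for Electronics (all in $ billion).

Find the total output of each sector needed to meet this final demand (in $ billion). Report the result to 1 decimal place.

x_R = 1338.0, x_I = 1531.7, x_E = 947.2

Technical coefficients a_ij = z_ij / X_j:
  a_RR = 150/1000 = 0.15, a_IR = 150/1000 = 0.15, a_ER = 50/1000 = 0.05
  a_RI = 125/1250 = 0.10, a_II = 187.5/1250 = 0.15, a_EI = 312.5/1250 = 0.25
  a_RE = 480/1600 = 0.30, a_IE = 720/1600 = 0.45, a_EE = 80/1600 = 0.05
I − A =
  [   0.85    -0.10    -0.30]
  [  -0.15     0.85    -0.45]
  [  -0.05    -0.25     0.95]
Cofactors of I−A, C_ij = (−1)^(i+j)·(minor ij) (rows/columns in the sector order above):
  C_11 = (0.85)(0.95) − (-0.45)(-0.25) = 0.6950
  C_12 = −[(-0.15)(0.95) − (-0.45)(-0.05)] = 0.1650
  C_13 = (-0.15)(-0.25) − (0.85)(-0.05) = 0.0800
  C_21 = −[(-0.10)(0.95) − (-0.30)(-0.25)] = 0.1700
  C_22 = (0.85)(0.95) − (-0.30)(-0.05) = 0.7925
  C_23 = −[(0.85)(-0.25) − (-0.10)(-0.05)] = 0.2175
  C_31 = (-0.10)(-0.45) − (-0.30)(0.85) = 0.3000
  C_32 = −[(0.85)(-0.45) − (-0.30)(-0.15)] = 0.4275
  C_33 = (0.85)(0.85) − (-0.10)(-0.15) = 0.7075
det(I−A) = Σ_j (I−A)_1j·C_1j = (0.85)(0.6950) + (-0.10)(0.1650) + (-0.30)(0.0800) = 0.55025
adj(I−A) = Cᵀ =
  [ 0.6950   0.1700   0.3000]
  [ 0.1650   0.7925   0.4275]
  [ 0.0800   0.2175   0.7075]
(I − A)⁻¹ = adj(I−A) / det(I−A) ≈
  [   1.2631     0.3090     0.5452]
  [   0.2999     1.4403     0.7769]
  [   0.1454     0.3953     1.2858]
x = (I − A)⁻¹ d = adj(I−A)·d / det(I−A), with det(I−A) = 0.55025:
  x_R = (0.6950·700 + 0.1700·675 + 0.3000·450) / 0.55025 = 736.25 / 0.55025 ≈ 1338.0
  x_I = (0.1650·700 + 0.7925·675 + 0.4275·450) / 0.55025 = 842.8125 / 0.55025 ≈ 1531.7
  x_E = (0.0800·700 + 0.2175·675 + 0.7075·450) / 0.55025 = 521.1875 / 0.55025 ≈ 947.2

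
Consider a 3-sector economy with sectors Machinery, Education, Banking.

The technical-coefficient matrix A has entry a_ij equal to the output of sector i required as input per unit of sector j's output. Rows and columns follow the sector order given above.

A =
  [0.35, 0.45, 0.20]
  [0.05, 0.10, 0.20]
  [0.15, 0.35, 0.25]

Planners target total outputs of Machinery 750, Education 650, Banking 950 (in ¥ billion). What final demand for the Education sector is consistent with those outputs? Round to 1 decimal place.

d_E = 357.5

I − A =
  [   0.65    -0.45    -0.20]
  [  -0.05     0.90    -0.20]
  [  -0.15    -0.35     0.75]
d = (I − A) x:
  d_M = (+0.65)·750 + (-0.45)·650 + (-0.20)·950 = 5.0
  d_E = (-0.05)·750 + (+0.90)·650 + (-0.20)·950 = 357.5
  d_B = (-0.15)·750 + (-0.35)·650 + (+0.75)·950 = 372.5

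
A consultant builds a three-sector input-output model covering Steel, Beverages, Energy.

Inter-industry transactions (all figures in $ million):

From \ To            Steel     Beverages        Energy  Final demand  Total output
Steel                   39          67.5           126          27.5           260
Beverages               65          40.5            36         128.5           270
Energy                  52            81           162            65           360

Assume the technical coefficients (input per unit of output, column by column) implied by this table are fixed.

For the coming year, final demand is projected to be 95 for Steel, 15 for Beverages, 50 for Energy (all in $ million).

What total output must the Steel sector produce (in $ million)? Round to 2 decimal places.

x_S = 248.53

Technical coefficients a_ij = z_ij / X_j:
  a_SS = 39/260 = 0.15, a_BS = 65/260 = 0.25, a_ES = 52/260 = 0.20
  a_SB = 67.5/270 = 0.25, a_BB = 40.5/270 = 0.15, a_EB = 81/270 = 0.30
  a_SE = 126/360 = 0.35, a_BE = 36/360 = 0.10, a_EE = 162/360 = 0.45
I − A =
  [   0.85    -0.25    -0.35]
  [  -0.25     0.85    -0.10]
  [  -0.20    -0.30     0.55]
Cofactors of I−A, C_ij = (−1)^(i+j)·(minor ij) (rows/columns in the sector order above):
  C_11 = (0.85)(0.55) − (-0.10)(-0.30) = 0.4375
  C_12 = −[(-0.25)(0.55) − (-0.10)(-0.20)] = 0.1575
  C_13 = (-0.25)(-0.30) − (0.85)(-0.20) = 0.2450
  C_21 = −[(-0.25)(0.55) − (-0.35)(-0.30)] = 0.2425
  C_22 = (0.85)(0.55) − (-0.35)(-0.20) = 0.3975
  C_23 = −[(0.85)(-0.30) − (-0.25)(-0.20)] = 0.3050
  C_31 = (-0.25)(-0.10) − (-0.35)(0.85) = 0.3225
  C_32 = −[(0.85)(-0.10) − (-0.35)(-0.25)] = 0.1725
  C_33 = (0.85)(0.85) − (-0.25)(-0.25) = 0.6600
det(I−A) = Σ_j (I−A)_1j·C_1j = (0.85)(0.4375) + (-0.25)(0.1575) + (-0.35)(0.2450) = 0.24675
adj(I−A) = Cᵀ =
  [ 0.4375   0.2425   0.3225]
  [ 0.1575   0.3975   0.1725]
  [ 0.2450   0.3050   0.6600]
(I − A)⁻¹ = adj(I−A) / det(I−A) ≈
  [   1.7730     0.9828     1.3070]
  [   0.6383     1.6109     0.6991]
  [   0.9929     1.2361     2.6748]
x = (I − A)⁻¹ d = adj(I−A)·d / det(I−A), with det(I−A) = 0.24675:
  x_S = (0.4375·95 + 0.2425·15 + 0.3225·50) / 0.24675 = 61.325 / 0.24675 ≈ 248.53
  x_B = (0.1575·95 + 0.3975·15 + 0.1725·50) / 0.24675 = 29.55 / 0.24675 ≈ 119.76
  x_E = (0.2450·95 + 0.3050·15 + 0.6600·50) / 0.24675 = 60.85 / 0.24675 ≈ 246.61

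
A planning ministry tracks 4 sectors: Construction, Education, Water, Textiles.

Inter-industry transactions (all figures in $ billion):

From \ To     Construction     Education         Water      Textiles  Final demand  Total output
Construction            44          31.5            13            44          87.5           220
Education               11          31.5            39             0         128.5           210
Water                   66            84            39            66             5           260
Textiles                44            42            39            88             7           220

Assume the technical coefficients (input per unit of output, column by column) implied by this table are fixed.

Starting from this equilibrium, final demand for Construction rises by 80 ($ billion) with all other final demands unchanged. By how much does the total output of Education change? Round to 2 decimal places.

Technical coefficients a_ij = z_ij / X_j:
  a_11 = 44/220 = 0.20, a_21 = 11/220 = 0.05, a_31 = 66/220 = 0.30, a_41 = 44/220 = 0.20
  a_12 = 31.5/210 = 0.15, a_22 = 31.5/210 = 0.15, a_32 = 84/210 = 0.40, a_42 = 42/210 = 0.20
  a_13 = 13/260 = 0.05, a_23 = 39/260 = 0.15, a_33 = 39/260 = 0.15, a_43 = 39/260 = 0.15
  a_14 = 44/220 = 0.20, a_24 = 0/220 = 0.00, a_34 = 66/220 = 0.30, a_44 = 88/220 = 0.40
I − A =
  [   0.80    -0.15    -0.05    -0.20]
  [  -0.05     0.85    -0.15     0.00]
  [  -0.30    -0.40     0.85    -0.30]
  [  -0.20    -0.20    -0.15     0.60]
Compute the cofactors C_ij = (−1)^(i+j)·(3×3 minor ij) of I−A; the adjugate is their transpose:
adj(I−A) = Cᵀ =
  [ 0.350250   0.130750   0.070500   0.152000]
  [ 0.059250   0.317000   0.069000   0.054250]
  [ 0.219000   0.272000   0.367500   0.256750]
  [ 0.191250   0.217250   0.138375   0.503125]
det(I−A) = Σ_j (I−A)_1j·C_1j = (0.80)(0.350250) + (-0.15)(0.059250) + (-0.05)(0.219000) + (-0.20)(0.191250) = 0.2221125
(I − A)⁻¹ = adj(I−A) / det(I−A) ≈
  [   1.5769     0.5887     0.3174     0.6843]
  [   0.2668     1.4272     0.3107     0.2442]
  [   0.9860     1.2246     1.6546     1.1559]
  [   0.8611     0.9781     0.6230     2.2652]
Δx = (I − A)⁻¹ Δd with Δd having +80 in the Construction component and 0 elsewhere.
So Δx_2 = L_21 · (+80), where L_21 = adj(I−A)_21 / det(I−A) = 0.059250 / 0.2221125.
Δx_2 = 0.059250 × (+80) / 0.2221125 = 4.74 / 0.2221125 ≈ 21.34.

Δx_2 = 21.34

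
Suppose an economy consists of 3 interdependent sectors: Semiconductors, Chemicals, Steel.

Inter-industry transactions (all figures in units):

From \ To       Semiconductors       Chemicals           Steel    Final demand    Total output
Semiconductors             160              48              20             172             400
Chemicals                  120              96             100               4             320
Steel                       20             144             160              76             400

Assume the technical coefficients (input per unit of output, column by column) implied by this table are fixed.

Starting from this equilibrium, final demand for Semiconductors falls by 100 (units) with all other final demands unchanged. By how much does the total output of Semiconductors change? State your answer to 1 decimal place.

Δx_1 = -209.0

Technical coefficients a_ij = z_ij / X_j:
  a_11 = 160/400 = 0.40, a_21 = 120/400 = 0.30, a_31 = 20/400 = 0.05
  a_12 = 48/320 = 0.15, a_22 = 96/320 = 0.30, a_32 = 144/320 = 0.45
  a_13 = 20/400 = 0.05, a_23 = 100/400 = 0.25, a_33 = 160/400 = 0.40
I − A =
  [   0.60    -0.15    -0.05]
  [  -0.30     0.70    -0.25]
  [  -0.05    -0.45     0.60]
Cofactors of I−A, C_ij = (−1)^(i+j)·(minor ij) (rows/columns in the sector order above):
  C_11 = (0.70)(0.60) − (-0.25)(-0.45) = 0.3075
  C_12 = −[(-0.30)(0.60) − (-0.25)(-0.05)] = 0.1925
  C_13 = (-0.30)(-0.45) − (0.70)(-0.05) = 0.1700
  C_21 = −[(-0.15)(0.60) − (-0.05)(-0.45)] = 0.1125
  C_22 = (0.60)(0.60) − (-0.05)(-0.05) = 0.3575
  C_23 = −[(0.60)(-0.45) − (-0.15)(-0.05)] = 0.2775
  C_31 = (-0.15)(-0.25) − (-0.05)(0.70) = 0.0725
  C_32 = −[(0.60)(-0.25) − (-0.05)(-0.30)] = 0.1650
  C_33 = (0.60)(0.70) − (-0.15)(-0.30) = 0.3750
det(I−A) = Σ_j (I−A)_1j·C_1j = (0.60)(0.3075) + (-0.15)(0.1925) + (-0.05)(0.1700) = 0.147125
adj(I−A) = Cᵀ =
  [ 0.3075   0.1125   0.0725]
  [ 0.1925   0.3575   0.1650]
  [ 0.1700   0.2775   0.3750]
(I − A)⁻¹ = adj(I−A) / det(I−A) ≈
  [   2.0901     0.7647     0.4928]
  [   1.3084     2.4299     1.1215]
  [   1.1555     1.8862     2.5489]
Δx = (I − A)⁻¹ Δd with Δd having -100 in the Semiconductors component and 0 elsewhere.
So Δx_1 = L_11 · (-100), where L_11 = adj(I−A)_11 / det(I−A) = 0.3075 / 0.147125.
Δx_1 = 0.3075 × (-100) / 0.147125 = -30.75 / 0.147125 ≈ -209.0.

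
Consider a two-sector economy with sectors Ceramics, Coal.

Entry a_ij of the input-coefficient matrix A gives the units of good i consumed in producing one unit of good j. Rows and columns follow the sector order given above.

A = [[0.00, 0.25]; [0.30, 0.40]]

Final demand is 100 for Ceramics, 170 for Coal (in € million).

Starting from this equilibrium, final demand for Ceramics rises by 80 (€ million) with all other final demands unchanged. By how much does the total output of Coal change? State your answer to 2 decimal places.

I − A =
  [   1.00    -0.25]
  [  -0.30     0.60]
det(I−A) = (1.00)(0.60) − (-0.25)(-0.30) = 0.5250
adj(I−A) = [[0.60, 0.25], [0.30, 1.00]]
(I − A)⁻¹ = adj(I−A) / det(I−A) ≈
  [   1.1429     0.4762]
  [   0.5714     1.9048]
Δx = (I − A)⁻¹ Δd with Δd having +80 in the Ceramics component and 0 elsewhere.
So Δx_2 = L_21 · (+80), where L_21 = adj(I−A)_21 / det(I−A) = 0.30 / 0.5250.
Δx_2 = 0.30 × (+80) / 0.5250 = 24.00 / 0.5250 ≈ 45.71.

Δx_2 = 45.71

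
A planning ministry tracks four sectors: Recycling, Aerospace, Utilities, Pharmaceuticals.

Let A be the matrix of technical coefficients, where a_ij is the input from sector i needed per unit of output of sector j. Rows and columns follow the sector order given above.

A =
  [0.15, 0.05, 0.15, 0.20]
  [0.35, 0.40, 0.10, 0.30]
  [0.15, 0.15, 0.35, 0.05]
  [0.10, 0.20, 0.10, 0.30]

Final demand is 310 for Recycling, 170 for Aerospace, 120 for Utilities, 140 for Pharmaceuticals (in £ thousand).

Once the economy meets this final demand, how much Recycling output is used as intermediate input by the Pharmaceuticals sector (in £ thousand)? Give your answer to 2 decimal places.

I − A =
  [   0.85    -0.05    -0.15    -0.20]
  [  -0.35     0.60    -0.10    -0.30]
  [  -0.15    -0.15     0.65    -0.05]
  [  -0.10    -0.20    -0.10     0.70]
Compute the cofactors C_ij = (−1)^(i+j)·(3×3 minor ij) of I−A; the adjugate is their transpose:
adj(I−A) = Cᵀ =
  [ 0.215000   0.068750   0.075000   0.096250]
  [ 0.192500   0.350000   0.131250   0.214375]
  [ 0.101750   0.106250   0.266250   0.093625]
  [ 0.100250   0.125000   0.086250   0.285250]
det(I−A) = Σ_j (I−A)_1j·C_1j = (0.85)(0.215000) + (-0.05)(0.192500) + (-0.15)(0.101750) + (-0.20)(0.100250) = 0.1378125
(I − A)⁻¹ = adj(I−A) / det(I−A) ≈
  [   1.5601     0.4989     0.5442     0.6984]
  [   1.3968     2.5397     0.9524     1.5556]
  [   0.7383     0.7710     1.9320     0.6794]
  [   0.7274     0.9070     0.6259     2.0698]
First solve x = (I − A)⁻¹ d = adj(I−A)·d / det(I−A); in particular x_P = (0.100250·310 + 0.125000·170 + 0.086250·120 + 0.285250·140) / 0.1378125 = 102.6125 / 0.1378125 ≈ 744.5805.
Intermediate flow from R to P: z_RP = a_RP · x_P = 0.20 × 102.6125 / 0.1378125 = 20.5225 / 0.1378125 ≈ 148.92.

z_RP = 148.92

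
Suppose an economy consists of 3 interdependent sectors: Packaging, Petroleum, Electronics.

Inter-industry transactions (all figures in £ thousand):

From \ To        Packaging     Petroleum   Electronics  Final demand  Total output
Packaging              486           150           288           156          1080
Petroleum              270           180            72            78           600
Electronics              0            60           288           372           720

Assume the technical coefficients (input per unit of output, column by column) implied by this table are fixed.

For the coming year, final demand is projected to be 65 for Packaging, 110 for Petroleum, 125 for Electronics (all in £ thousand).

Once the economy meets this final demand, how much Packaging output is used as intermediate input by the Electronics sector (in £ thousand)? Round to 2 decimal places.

z_13 = 107.84

Technical coefficients a_ij = z_ij / X_j:
  a_11 = 486/1080 = 0.45, a_21 = 270/1080 = 0.25, a_31 = 0/1080 = 0.00
  a_12 = 150/600 = 0.25, a_22 = 180/600 = 0.30, a_32 = 60/600 = 0.10
  a_13 = 288/720 = 0.40, a_23 = 72/720 = 0.10, a_33 = 288/720 = 0.40
I − A =
  [   0.55    -0.25    -0.40]
  [  -0.25     0.70    -0.10]
  [   0.00    -0.10     0.60]
Cofactors of I−A, C_ij = (−1)^(i+j)·(minor ij) (rows/columns in the sector order above):
  C_11 = (0.70)(0.60) − (-0.10)(-0.10) = 0.4100
  C_12 = −[(-0.25)(0.60) − (-0.10)(0.00)] = 0.1500
  C_13 = (-0.25)(-0.10) − (0.70)(0.00) = 0.0250
  C_21 = −[(-0.25)(0.60) − (-0.40)(-0.10)] = 0.1900
  C_22 = (0.55)(0.60) − (-0.40)(0.00) = 0.3300
  C_23 = −[(0.55)(-0.10) − (-0.25)(0.00)] = 0.0550
  C_31 = (-0.25)(-0.10) − (-0.40)(0.70) = 0.3050
  C_32 = −[(0.55)(-0.10) − (-0.40)(-0.25)] = 0.1550
  C_33 = (0.55)(0.70) − (-0.25)(-0.25) = 0.3225
det(I−A) = Σ_j (I−A)_1j·C_1j = (0.55)(0.4100) + (-0.25)(0.1500) + (-0.40)(0.0250) = 0.1780
adj(I−A) = Cᵀ =
  [ 0.4100   0.1900   0.3050]
  [ 0.1500   0.3300   0.1550]
  [ 0.0250   0.0550   0.3225]
(I − A)⁻¹ = adj(I−A) / det(I−A) ≈
  [   2.3034     1.0674     1.7135]
  [   0.8427     1.8539     0.8708]
  [   0.1404     0.3090     1.8118]
First solve x = (I − A)⁻¹ d = adj(I−A)·d / det(I−A); in particular x_3 = (0.0250·65 + 0.0550·110 + 0.3225·125) / 0.1780 = 47.9875 / 0.1780 ≈ 269.5927.
Intermediate flow from 1 to 3: z_13 = a_13 · x_3 = 0.40 × 47.9875 / 0.1780 = 19.195 / 0.1780 ≈ 107.84.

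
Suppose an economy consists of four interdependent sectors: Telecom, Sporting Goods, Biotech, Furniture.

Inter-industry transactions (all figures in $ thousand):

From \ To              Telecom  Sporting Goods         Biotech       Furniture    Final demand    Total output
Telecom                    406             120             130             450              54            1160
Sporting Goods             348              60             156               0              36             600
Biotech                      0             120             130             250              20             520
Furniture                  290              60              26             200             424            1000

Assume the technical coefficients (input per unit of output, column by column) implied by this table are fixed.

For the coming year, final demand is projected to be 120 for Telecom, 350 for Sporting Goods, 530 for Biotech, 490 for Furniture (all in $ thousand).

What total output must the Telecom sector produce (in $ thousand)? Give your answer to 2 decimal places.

x_1 = 2729.40

Technical coefficients a_ij = z_ij / X_j:
  a_11 = 406/1160 = 0.35, a_21 = 348/1160 = 0.30, a_31 = 0/1160 = 0.00, a_41 = 290/1160 = 0.25
  a_12 = 120/600 = 0.20, a_22 = 60/600 = 0.10, a_32 = 120/600 = 0.20, a_42 = 60/600 = 0.10
  a_13 = 130/520 = 0.25, a_23 = 156/520 = 0.30, a_33 = 130/520 = 0.25, a_43 = 26/520 = 0.05
  a_14 = 450/1000 = 0.45, a_24 = 0/1000 = 0.00, a_34 = 250/1000 = 0.25, a_44 = 200/1000 = 0.20
I − A =
  [   0.65    -0.20    -0.25    -0.45]
  [  -0.30     0.90    -0.30     0.00]
  [   0.00    -0.20     0.75    -0.25]
  [  -0.25    -0.10    -0.05     0.80]
Compute the cofactors C_ij = (−1)^(i+j)·(3×3 minor ij) of I−A; the adjugate is their transpose:
adj(I−A) = Cᵀ =
  [ 0.473250   0.202000   0.261750   0.348000]
  [ 0.195000   0.281875   0.189000   0.168750]
  [ 0.111750   0.110250   0.305250   0.158250]
  [ 0.179250   0.105250   0.124500   0.339750]
det(I−A) = Σ_j (I−A)_1j·C_1j = (0.65)(0.473250) + (-0.20)(0.195000) + (-0.25)(0.111750) + (-0.45)(0.179250) = 0.1600125
(I − A)⁻¹ = adj(I−A) / det(I−A) ≈
  [   2.9576     1.2624     1.6358     2.1748]
  [   1.2187     1.7616     1.1812     1.0546]
  [   0.6984     0.6890     1.9077     0.9890]
  [   1.1202     0.6578     0.7781     2.1233]
x = (I − A)⁻¹ d = adj(I−A)·d / det(I−A), with det(I−A) = 0.1600125:
  x_1 = (0.473250·120 + 0.202000·350 + 0.261750·530 + 0.348000·490) / 0.1600125 = 436.7375 / 0.1600125 ≈ 2729.40
  x_2 = (0.195000·120 + 0.281875·350 + 0.189000·530 + 0.168750·490) / 0.1600125 = 304.91375 / 0.1600125 ≈ 1905.56
  x_3 = (0.111750·120 + 0.110250·350 + 0.305250·530 + 0.158250·490) / 0.1600125 = 291.3225 / 0.1600125 ≈ 1820.62
  x_4 = (0.179250·120 + 0.105250·350 + 0.124500·530 + 0.339750·490) / 0.1600125 = 290.81 / 0.1600125 ≈ 1817.42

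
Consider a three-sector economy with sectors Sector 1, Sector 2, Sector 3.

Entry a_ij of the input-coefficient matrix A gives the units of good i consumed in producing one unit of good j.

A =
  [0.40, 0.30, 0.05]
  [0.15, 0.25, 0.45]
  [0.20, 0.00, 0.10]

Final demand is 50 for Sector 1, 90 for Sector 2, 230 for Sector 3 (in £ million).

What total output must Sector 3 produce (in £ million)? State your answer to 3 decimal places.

x_3 = 321.364

I − A =
  [   0.60    -0.30    -0.05]
  [  -0.15     0.75    -0.45]
  [  -0.20     0.00     0.90]
Cofactors of I−A, C_ij = (−1)^(i+j)·(minor ij) (rows/columns in the sector order above):
  C_11 = (0.75)(0.90) − (-0.45)(0.00) = 0.6750
  C_12 = −[(-0.15)(0.90) − (-0.45)(-0.20)] = 0.2250
  C_13 = (-0.15)(0.00) − (0.75)(-0.20) = 0.1500
  C_21 = −[(-0.30)(0.90) − (-0.05)(0.00)] = 0.2700
  C_22 = (0.60)(0.90) − (-0.05)(-0.20) = 0.5300
  C_23 = −[(0.60)(0.00) − (-0.30)(-0.20)] = 0.0600
  C_31 = (-0.30)(-0.45) − (-0.05)(0.75) = 0.1725
  C_32 = −[(0.60)(-0.45) − (-0.05)(-0.15)] = 0.2775
  C_33 = (0.60)(0.75) − (-0.30)(-0.15) = 0.4050
det(I−A) = Σ_j (I−A)_1j·C_1j = (0.60)(0.6750) + (-0.30)(0.2250) + (-0.05)(0.1500) = 0.3300
adj(I−A) = Cᵀ =
  [ 0.6750   0.2700   0.1725]
  [ 0.2250   0.5300   0.2775]
  [ 0.1500   0.0600   0.4050]
(I − A)⁻¹ = adj(I−A) / det(I−A) ≈
  [   2.0455     0.8182     0.5227]
  [   0.6818     1.6061     0.8409]
  [   0.4545     0.1818     1.2273]
x = (I − A)⁻¹ d = adj(I−A)·d / det(I−A), with det(I−A) = 0.3300:
  x_1 = (0.6750·50 + 0.2700·90 + 0.1725·230) / 0.3300 = 97.725 / 0.3300 ≈ 296.136
  x_2 = (0.2250·50 + 0.5300·90 + 0.2775·230) / 0.3300 = 122.775 / 0.3300 ≈ 372.045
  x_3 = (0.1500·50 + 0.0600·90 + 0.4050·230) / 0.3300 = 106.05 / 0.3300 ≈ 321.364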